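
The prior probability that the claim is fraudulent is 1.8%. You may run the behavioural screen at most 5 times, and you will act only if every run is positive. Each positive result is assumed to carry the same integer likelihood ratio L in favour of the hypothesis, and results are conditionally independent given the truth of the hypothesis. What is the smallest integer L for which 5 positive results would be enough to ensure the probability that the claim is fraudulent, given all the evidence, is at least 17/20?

Prior odds = 0.018/0.982 = 9/491.
Target odds = 0.85/0.15 = 17/3.
Need L⁵ ≥ 17/3 ÷ (9/491) = 8347/27.
3⁵ = 243 < 8347/27 ≤ 1024 = 4⁵, so L = 4.

4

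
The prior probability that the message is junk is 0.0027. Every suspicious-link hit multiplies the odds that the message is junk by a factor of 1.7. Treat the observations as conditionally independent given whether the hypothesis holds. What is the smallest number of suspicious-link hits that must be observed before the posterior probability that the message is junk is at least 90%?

16

Prior odds = 0.0027/0.9973 = 27/9973.
Likelihood ratio per suspicious-link hit = 1.7.
Target odds: 0.9 ÷ 0.1 = 9.
Need (27/9973) × 1.7ⁿ ≥ 9, i.e. 1.7ⁿ ≥ 9973/3.
1.7¹⁵ ≈2862.42 falls short of 9973/3 but 1.7¹⁶ ≈4866.12 reaches it, so n = 16.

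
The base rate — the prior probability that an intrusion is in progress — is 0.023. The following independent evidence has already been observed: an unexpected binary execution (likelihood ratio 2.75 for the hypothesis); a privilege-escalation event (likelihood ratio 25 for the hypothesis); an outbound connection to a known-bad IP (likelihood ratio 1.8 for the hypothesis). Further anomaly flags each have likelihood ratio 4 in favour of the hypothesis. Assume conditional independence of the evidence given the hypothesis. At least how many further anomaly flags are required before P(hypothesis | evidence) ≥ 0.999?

5

Prior odds = 0.023/0.977 = 23/977.
Combined Bayes factor of the evidence already in hand = 2.75 × 25 × 1.8 = 123.75.
Odds after that evidence = (23/977) × 123.75 = 11385/3908.
Target odds = 0.999/0.001 = 999.
Need 4ⁿ ≥ 999 ÷ (11385/3908) = 433788/1265.
4⁴ = 256 falls short of 433788/1265 but 4⁵ = 1024 reaches it, so n = 5.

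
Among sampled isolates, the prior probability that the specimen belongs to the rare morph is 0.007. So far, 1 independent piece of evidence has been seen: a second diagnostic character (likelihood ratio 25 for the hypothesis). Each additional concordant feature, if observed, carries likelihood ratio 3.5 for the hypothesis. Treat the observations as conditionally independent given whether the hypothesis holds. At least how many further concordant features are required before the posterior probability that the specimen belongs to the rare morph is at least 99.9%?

7

Prior odds = 0.007/0.993 = 7/993.
Bayes factor of the evidence already in hand = 25.
Odds after that evidence = (7/993) × 25 = 175/993.
Target odds = 0.999/0.001 = 999.
Need 3.5ⁿ ≥ 999 ÷ (175/993) = 992007/175.
3.5⁶ = 1838.265625 falls short of 992007/175 but 3.5⁷ = 823543/128 reaches it, so n = 7.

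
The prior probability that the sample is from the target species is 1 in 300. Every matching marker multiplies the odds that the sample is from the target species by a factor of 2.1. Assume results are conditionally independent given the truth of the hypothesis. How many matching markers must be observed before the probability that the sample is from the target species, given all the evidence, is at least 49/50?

13

Prior odds: (1/300) ÷ (299/300) = 1/299.
Likelihood ratio per matching marker = 2.1.
Target posterior odds = 0.98/0.02 = 49.
Require 2.1ⁿ ≥ 49 ÷ (1/299) = 14651.
2.1¹² ≈7355.83 falls short of 14651 but 2.1¹³ ≈15447.2 reaches it, so n = 13.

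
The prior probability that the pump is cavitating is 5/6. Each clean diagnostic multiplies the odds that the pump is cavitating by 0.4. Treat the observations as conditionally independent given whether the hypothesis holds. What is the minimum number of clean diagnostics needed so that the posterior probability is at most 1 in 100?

7

Prior odds: (5/6) ÷ (1/6) = 5.
Likelihood ratio per clean diagnostic = 0.4.
Target odds: 0.01 ÷ 0.99 = 1/99.
Require 0.4ⁿ ≤ 1/99 ÷ 5 = 1/495.
0.4⁶ = 64/15625 is still above 1/495 but 0.4⁷ = 128/78125 is at or below it, so n = 7.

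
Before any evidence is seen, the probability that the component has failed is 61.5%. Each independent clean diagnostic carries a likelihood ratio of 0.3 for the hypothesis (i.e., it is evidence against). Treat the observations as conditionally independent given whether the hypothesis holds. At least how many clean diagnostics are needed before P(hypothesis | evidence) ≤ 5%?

Prior odds: 0.615 ÷ 0.385 = 123/77.
Likelihood ratio per clean diagnostic = 0.3.
Target odds: 0.05 ÷ 0.95 = 1/19.
Require 0.3ⁿ ≤ 1/19 ÷ (123/77) = 77/2337.
0.3² = 0.09 is still above 77/2337 but 0.3³ = 0.027 is at or below it, so n = 3.

3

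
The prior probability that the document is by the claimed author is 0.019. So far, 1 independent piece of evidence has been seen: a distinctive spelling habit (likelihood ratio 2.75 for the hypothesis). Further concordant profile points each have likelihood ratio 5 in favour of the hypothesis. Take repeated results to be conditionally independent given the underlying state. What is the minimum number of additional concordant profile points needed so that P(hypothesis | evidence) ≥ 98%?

Prior odds = 0.019/0.981 = 19/981.
Bayes factor of the evidence already in hand = 2.75.
Odds after that evidence = (19/981) × 2.75 = 209/3924.
Target odds = 0.98/0.02 = 49.
Need 5ⁿ ≥ 49 ÷ (209/3924) = 192276/209.
5⁴ = 625 falls short of 192276/209 but 5⁵ = 3125 reaches it, so n = 5.

5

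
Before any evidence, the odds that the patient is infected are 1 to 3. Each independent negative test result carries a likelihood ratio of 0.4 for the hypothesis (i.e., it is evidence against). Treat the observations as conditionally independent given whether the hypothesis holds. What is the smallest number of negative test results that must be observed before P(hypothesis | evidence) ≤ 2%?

4

Prior odds = 1/3.
Likelihood ratio per negative test result = 0.4.
Target posterior odds = 0.02/0.98 = 1/49.
Require 0.4ⁿ ≤ 1/49 ÷ (1/3) = 3/49.
0.4³ = 0.064 is still above 3/49 but 0.4⁴ = 0.0256 is at or below it, so n = 4.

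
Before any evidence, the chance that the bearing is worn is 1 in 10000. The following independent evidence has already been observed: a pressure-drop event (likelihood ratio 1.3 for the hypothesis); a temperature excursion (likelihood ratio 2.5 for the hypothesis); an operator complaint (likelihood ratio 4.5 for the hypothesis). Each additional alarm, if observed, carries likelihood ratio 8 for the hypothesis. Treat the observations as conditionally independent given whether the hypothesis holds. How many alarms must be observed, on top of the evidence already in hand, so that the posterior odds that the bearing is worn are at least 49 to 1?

Prior odds = 0.0001/0.9999 = 1/9999.
Combined Bayes factor of the evidence already in hand = 1.3 × 2.5 × 4.5 = 14.625.
Odds after that evidence = (1/9999) × 14.625 = 13/8888.
Target odds = 49.
Need 8ⁿ ≥ 49 ÷ (13/8888) = 435512/13.
8⁵ = 32768 falls short of 435512/13 but 8⁶ = 262144 reaches it, so n = 6.

6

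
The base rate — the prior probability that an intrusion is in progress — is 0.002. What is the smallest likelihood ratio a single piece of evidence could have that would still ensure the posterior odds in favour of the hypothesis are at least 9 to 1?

Prior odds = 0.002/0.998 = 1/499.
Target odds = 9.
Required Bayes factor = 9 ÷ (1/499) = 4491.

4491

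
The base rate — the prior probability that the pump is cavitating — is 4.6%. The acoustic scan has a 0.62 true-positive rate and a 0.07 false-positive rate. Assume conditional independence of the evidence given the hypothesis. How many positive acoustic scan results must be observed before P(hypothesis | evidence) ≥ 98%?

Prior odds: 0.046 ÷ 0.954 = 23/477.
Likelihood ratio of a positive result = 0.62/0.07 = 62/7.
Target odds: 0.98 ÷ 0.02 = 49.
Require (62/7)ⁿ ≥ 49 ÷ (23/477) = 23373/23.
(62/7)³ = 238328/343 falls short of 23373/23 but (62/7)⁴ = 14776336/2401 reaches it, so n = 4.

4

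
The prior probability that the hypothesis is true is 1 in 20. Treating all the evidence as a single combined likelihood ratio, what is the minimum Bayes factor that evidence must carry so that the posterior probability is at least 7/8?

133

Prior odds = 0.05/0.95 = 1/19.
Target odds = 0.875/0.125 = 7.
Required Bayes factor = 7 ÷ (1/19) = 133.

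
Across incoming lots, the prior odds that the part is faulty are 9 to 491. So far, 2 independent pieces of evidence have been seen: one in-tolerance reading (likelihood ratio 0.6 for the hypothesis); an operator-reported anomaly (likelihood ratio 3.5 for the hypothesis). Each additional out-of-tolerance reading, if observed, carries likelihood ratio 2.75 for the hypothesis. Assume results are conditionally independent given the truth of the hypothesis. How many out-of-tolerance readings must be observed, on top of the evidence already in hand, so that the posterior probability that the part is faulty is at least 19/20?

7

Prior odds = 9/491.
Combined Bayes factor of the evidence already in hand = 0.6 × 3.5 = 2.1.
Odds after that evidence = (9/491) × 2.1 = 189/4910.
Target odds = 0.95/0.05 = 19.
Need 2.75ⁿ ≥ 19 ÷ (189/4910) = 93290/189.
2.75⁶ = 1771561/4096 falls short of 93290/189 but 2.75⁷ = 19487171/16384 reaches it, so n = 7.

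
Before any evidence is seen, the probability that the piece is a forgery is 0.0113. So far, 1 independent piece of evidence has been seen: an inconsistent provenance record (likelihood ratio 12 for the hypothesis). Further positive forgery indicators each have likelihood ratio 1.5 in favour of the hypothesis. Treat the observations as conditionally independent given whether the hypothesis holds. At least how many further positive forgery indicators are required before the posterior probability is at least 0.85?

10

Prior odds = 0.0113/0.9887 = 113/9887.
Bayes factor of the evidence already in hand = 12.
Odds after that evidence = (113/9887) × 12 = 1356/9887.
Target odds = 0.85/0.15 = 17/3.
Need 1.5ⁿ ≥ 17/3 ÷ (1356/9887) = 168079/4068.
1.5⁹ = 19683/512 falls short of 168079/4068 but 1.5¹⁰ = 59049/1024 reaches it, so n = 10.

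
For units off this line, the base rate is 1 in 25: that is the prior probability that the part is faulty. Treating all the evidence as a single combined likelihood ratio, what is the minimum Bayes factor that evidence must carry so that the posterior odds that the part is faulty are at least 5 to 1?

Prior odds = 0.04/0.96 = 1/24.
Target odds = 5.
Required Bayes factor = 5 ÷ (1/24) = 120.

120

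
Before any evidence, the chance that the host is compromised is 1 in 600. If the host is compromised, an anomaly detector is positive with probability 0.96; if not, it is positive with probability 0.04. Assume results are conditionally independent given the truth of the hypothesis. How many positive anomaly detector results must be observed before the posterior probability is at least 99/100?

4

Prior odds = (1/600)/(599/600) = 1/599.
Likelihood ratio of a positive = 0.96/0.04 = 24.
Target posterior odds = 0.99/0.01 = 99.
Require 24ⁿ ≥ 99 ÷ (1/599) = 59301.
24³ = 13824 falls short of 59301 but 24⁴ = 331776 reaches it, so n = 4.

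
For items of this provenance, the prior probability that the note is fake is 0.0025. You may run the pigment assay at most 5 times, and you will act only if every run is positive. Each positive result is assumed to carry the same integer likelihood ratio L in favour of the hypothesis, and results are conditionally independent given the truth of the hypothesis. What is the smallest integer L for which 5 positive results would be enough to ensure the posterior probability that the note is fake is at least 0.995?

10

Prior odds = 0.0025/0.9975 = 1/399.
Target odds = 0.995/0.005 = 199.
Need L⁵ ≥ 199 ÷ (1/399) = 79401.
9⁵ = 59049 < 79401 ≤ 100000 = 10⁵, so L = 10.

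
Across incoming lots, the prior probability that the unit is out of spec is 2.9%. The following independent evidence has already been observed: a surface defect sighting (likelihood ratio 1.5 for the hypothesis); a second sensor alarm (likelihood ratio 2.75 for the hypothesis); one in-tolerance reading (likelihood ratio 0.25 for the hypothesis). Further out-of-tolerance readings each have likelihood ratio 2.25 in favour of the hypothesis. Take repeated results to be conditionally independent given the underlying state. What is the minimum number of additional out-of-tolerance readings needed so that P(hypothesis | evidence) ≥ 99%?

10

Prior odds = 0.029/0.971 = 29/971.
Combined Bayes factor of the evidence already in hand = 1.5 × 2.75 × 0.25 = 1.03125.
Odds after that evidence = (29/971) × 1.03125 = 957/31072.
Target odds = 0.99/0.01 = 99.
Need 2.25ⁿ ≥ 99 ÷ (957/31072) = 93216/29.
2.25⁹ = 387420489/262144 falls short of 93216/29 but 2.25¹⁰ ≈3325.26 reaches it, so n = 10.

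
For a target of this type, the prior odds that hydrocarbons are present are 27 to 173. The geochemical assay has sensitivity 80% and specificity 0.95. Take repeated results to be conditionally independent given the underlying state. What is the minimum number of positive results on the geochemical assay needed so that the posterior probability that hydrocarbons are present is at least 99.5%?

3

Prior odds = 27/173.
False-positive rate = 1 − 0.95 = 0.05; likelihood ratio of a positive = 0.8/0.05 = 16.
Target posterior odds = 0.995/0.005 = 199.
Need (27/173) × 16ⁿ ≥ 199, i.e. 16ⁿ ≥ 34427/27.
16² = 256 falls short of 34427/27 but 16³ = 4096 reaches it, so n = 3.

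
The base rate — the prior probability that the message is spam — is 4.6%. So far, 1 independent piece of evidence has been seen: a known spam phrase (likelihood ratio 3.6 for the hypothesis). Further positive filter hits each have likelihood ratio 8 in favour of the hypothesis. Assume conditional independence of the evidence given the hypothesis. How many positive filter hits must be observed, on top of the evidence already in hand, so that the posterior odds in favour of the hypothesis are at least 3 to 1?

Prior odds = 0.046/0.954 = 23/477.
Bayes factor of the evidence already in hand = 3.6.
Odds after that evidence = (23/477) × 3.6 = 46/265.
Target odds = 3.
Need 8ⁿ ≥ 3 ÷ (46/265) = 795/46.
8¹ = 8 falls short of 795/46 but 8² = 64 reaches it, so n = 2.

2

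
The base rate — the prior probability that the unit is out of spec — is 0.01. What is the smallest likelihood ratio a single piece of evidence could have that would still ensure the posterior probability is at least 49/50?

4851

Prior odds = 0.01/0.99 = 1/99.
Target odds = 0.98/0.02 = 49.
Required Bayes factor = 49 ÷ (1/99) = 4851.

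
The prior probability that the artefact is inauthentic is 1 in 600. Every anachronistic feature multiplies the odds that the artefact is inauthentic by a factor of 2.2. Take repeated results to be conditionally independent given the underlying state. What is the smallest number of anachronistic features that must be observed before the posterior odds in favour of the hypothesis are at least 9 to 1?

11

Prior odds = (1/600)/(599/600) = 1/599.
Likelihood ratio per anachronistic feature = 2.2.
Target odds = 9.
Need (1/599) × 2.2ⁿ ≥ 9, i.e. 2.2ⁿ ≥ 5391.
2.2¹⁰ ≈2655.99 falls short of 5391 but 2.2¹¹ ≈5843.18 reaches it, so n = 11.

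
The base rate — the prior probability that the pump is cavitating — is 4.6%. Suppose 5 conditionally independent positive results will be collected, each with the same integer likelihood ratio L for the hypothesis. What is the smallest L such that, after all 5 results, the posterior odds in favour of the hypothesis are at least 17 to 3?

Prior odds = 0.046/0.954 = 23/477.
Target odds = 17/3.
Need L⁵ ≥ 17/3 ÷ (23/477) = 2703/23.
2⁵ = 32 < 2703/23 ≤ 243 = 3⁵, so L = 3.

3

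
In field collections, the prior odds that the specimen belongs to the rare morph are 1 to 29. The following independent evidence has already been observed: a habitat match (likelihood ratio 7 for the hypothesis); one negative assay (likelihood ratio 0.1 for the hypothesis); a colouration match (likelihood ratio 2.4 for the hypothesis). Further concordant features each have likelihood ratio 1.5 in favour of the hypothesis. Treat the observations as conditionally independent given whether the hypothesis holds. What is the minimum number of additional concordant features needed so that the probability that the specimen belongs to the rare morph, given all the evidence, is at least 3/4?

10

Prior odds = 1/29.
Combined Bayes factor of the evidence already in hand = 7 × 0.1 × 2.4 = 1.68.
Odds after that evidence = (1/29) × 1.68 = 42/725.
Target odds = 0.75/0.25 = 3.
Need 1.5ⁿ ≥ 3 ÷ (42/725) = 725/14.
1.5⁹ = 19683/512 falls short of 725/14 but 1.5¹⁰ = 59049/1024 reaches it, so n = 10.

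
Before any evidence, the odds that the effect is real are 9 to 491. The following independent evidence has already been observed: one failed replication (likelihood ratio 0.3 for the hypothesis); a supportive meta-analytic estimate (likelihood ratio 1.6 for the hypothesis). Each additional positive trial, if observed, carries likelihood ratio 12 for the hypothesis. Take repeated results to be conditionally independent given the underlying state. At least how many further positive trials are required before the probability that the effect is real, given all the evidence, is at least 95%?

Prior odds = 9/491.
Combined Bayes factor of the evidence already in hand = 0.3 × 1.6 = 0.48.
Odds after that evidence = (9/491) × 0.48 = 108/12275.
Target odds = 0.95/0.05 = 19.
Need 12ⁿ ≥ 19 ÷ (108/12275) = 233225/108.
12³ = 1728 falls short of 233225/108 but 12⁴ = 20736 reaches it, so n = 4.

4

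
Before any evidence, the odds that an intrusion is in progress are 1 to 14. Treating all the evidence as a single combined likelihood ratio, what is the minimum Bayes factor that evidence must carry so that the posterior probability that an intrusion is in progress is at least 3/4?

Prior odds = 1/14.
Target odds = 0.75/0.25 = 3.
Required Bayes factor = 3 ÷ (1/14) = 42.

42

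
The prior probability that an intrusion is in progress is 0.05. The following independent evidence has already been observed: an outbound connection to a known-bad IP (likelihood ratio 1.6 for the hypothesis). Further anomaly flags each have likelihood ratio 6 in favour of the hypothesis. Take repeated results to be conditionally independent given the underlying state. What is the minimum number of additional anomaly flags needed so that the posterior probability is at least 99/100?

4

Prior odds = 0.05/0.95 = 1/19.
Bayes factor of the evidence already in hand = 1.6.
Odds after that evidence = (1/19) × 1.6 = 8/95.
Target odds = 0.99/0.01 = 99.
Need 6ⁿ ≥ 99 ÷ (8/95) = 1175.625.
6³ = 216 falls short of 1175.625 but 6⁴ = 1296 reaches it, so n = 4.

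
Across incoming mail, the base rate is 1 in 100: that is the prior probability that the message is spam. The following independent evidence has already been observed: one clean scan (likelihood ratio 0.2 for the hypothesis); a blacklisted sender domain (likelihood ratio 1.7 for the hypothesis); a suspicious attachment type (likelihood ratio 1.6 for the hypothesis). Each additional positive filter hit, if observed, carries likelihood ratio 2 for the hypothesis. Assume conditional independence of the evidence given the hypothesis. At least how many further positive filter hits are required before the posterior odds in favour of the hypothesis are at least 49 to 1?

14

Prior odds = 0.01/0.99 = 1/99.
Combined Bayes factor of the evidence already in hand = 0.2 × 1.7 × 1.6 = 0.544.
Odds after that evidence = (1/99) × 0.544 = 68/12375.
Target odds = 49.
Need 2ⁿ ≥ 49 ÷ (68/12375) = 606375/68.
2¹³ = 8192 falls short of 606375/68 but 2¹⁴ = 16384 reaches it, so n = 14.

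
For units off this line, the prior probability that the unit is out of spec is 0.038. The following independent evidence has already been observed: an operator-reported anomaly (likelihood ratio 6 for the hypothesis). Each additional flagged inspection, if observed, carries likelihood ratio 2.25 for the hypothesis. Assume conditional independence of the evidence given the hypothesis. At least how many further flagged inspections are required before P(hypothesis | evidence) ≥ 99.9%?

11

Prior odds = 0.038/0.962 = 19/481.
Bayes factor of the evidence already in hand = 6.
Odds after that evidence = (19/481) × 6 = 114/481.
Target odds = 0.999/0.001 = 999.
Need 2.25ⁿ ≥ 999 ÷ (114/481) = 160173/38.
2.25¹⁰ ≈3325.26 falls short of 160173/38 but 2.25¹¹ ≈7481.83 reaches it, so n = 11.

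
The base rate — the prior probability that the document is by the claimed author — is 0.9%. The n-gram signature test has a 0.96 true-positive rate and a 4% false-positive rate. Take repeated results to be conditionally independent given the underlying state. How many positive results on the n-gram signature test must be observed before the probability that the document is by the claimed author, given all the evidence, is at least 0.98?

Prior odds: 0.009 ÷ 0.991 = 9/991.
Likelihood ratio of a positive result = 0.96/0.04 = 24.
Target posterior odds = 0.98/0.02 = 49.
Require 24ⁿ ≥ 49 ÷ (9/991) = 48559/9.
24² = 576 falls short of 48559/9 but 24³ = 13824 reaches it, so n = 3.

3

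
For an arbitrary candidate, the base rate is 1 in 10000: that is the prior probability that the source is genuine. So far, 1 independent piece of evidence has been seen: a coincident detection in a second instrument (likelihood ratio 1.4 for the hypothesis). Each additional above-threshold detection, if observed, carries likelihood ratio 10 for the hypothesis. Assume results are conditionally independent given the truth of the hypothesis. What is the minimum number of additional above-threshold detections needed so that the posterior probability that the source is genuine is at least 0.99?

6

Prior odds = 0.0001/0.9999 = 1/9999.
Bayes factor of the evidence already in hand = 1.4.
Odds after that evidence = (1/9999) × 1.4 = 7/49995.
Target odds = 0.99/0.01 = 99.
Need 10ⁿ ≥ 99 ÷ (7/49995) = 4949505/7.
10⁵ = 100000 falls short of 4949505/7 but 10⁶ = 1000000 reaches it, so n = 6.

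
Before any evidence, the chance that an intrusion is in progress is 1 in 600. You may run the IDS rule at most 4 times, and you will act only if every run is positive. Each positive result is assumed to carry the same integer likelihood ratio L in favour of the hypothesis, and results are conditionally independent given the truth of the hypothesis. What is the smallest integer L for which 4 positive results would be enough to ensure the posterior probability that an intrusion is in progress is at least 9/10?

9

Prior odds = (1/600)/(599/600) = 1/599.
Target odds = 0.9/0.1 = 9.
Need L⁴ ≥ 9 ÷ (1/599) = 5391.
8⁴ = 4096 < 5391 ≤ 6561 = 9⁴, so L = 9.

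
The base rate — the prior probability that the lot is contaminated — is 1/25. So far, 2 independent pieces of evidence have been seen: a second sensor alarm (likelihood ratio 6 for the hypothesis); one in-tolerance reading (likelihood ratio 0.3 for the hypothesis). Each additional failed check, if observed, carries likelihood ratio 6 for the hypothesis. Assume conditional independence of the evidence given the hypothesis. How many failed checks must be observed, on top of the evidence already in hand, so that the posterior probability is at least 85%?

3

Prior odds = 0.04/0.96 = 1/24.
Combined Bayes factor of the evidence already in hand = 6 × 0.3 = 1.8.
Odds after that evidence = (1/24) × 1.8 = 0.075.
Target odds = 0.85/0.15 = 17/3.
Need 6ⁿ ≥ 17/3 ÷ 0.075 = 680/9.
6² = 36 falls short of 680/9 but 6³ = 216 reaches it, so n = 3.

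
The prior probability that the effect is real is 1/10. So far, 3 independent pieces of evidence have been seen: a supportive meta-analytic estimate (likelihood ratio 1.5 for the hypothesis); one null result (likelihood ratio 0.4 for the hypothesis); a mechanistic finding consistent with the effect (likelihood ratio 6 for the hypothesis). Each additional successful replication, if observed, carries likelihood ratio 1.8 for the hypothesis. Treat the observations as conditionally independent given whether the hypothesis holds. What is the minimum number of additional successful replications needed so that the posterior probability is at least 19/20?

7

Prior odds = 0.1/0.9 = 1/9.
Combined Bayes factor of the evidence already in hand = 1.5 × 0.4 × 6 = 3.6.
Odds after that evidence = (1/9) × 3.6 = 0.4.
Target odds = 0.95/0.05 = 19.
Need 1.8ⁿ ≥ 19 ÷ 0.4 = 47.5.
1.8⁶ = 531441/15625 falls short of 47.5 but 1.8⁷ = 4782969/78125 reaches it, so n = 7.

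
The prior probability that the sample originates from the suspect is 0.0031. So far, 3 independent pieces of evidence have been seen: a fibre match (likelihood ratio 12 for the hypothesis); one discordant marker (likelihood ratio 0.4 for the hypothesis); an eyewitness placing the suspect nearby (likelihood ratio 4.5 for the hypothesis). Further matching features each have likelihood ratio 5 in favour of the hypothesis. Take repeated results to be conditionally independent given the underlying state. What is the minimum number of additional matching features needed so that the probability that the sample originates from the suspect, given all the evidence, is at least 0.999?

Prior odds = 0.0031/0.9969 = 31/9969.
Combined Bayes factor of the evidence already in hand = 12 × 0.4 × 4.5 = 21.6.
Odds after that evidence = (31/9969) × 21.6 = 1116/16615.
Target odds = 0.999/0.001 = 999.
Need 5ⁿ ≥ 999 ÷ (1116/16615) = 1844265/124.
5⁵ = 3125 falls short of 1844265/124 but 5⁶ = 15625 reaches it, so n = 6.

6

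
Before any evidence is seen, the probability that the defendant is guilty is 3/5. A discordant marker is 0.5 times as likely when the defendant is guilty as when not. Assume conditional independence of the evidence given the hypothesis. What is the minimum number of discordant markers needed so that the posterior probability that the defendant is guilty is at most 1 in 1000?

Prior odds: 0.6 ÷ 0.4 = 1.5.
Likelihood ratio per discordant marker = 0.5.
Target posterior odds = 0.001/0.999 = 1/999.
Need 1.5 × 0.5ⁿ ≤ 1/999, i.e. 0.5ⁿ ≤ 2/2997.
0.5¹⁰ = 1/1024 is still above 2/2997 but 0.5¹¹ = 1/2048 is at or below it, so n = 11.

11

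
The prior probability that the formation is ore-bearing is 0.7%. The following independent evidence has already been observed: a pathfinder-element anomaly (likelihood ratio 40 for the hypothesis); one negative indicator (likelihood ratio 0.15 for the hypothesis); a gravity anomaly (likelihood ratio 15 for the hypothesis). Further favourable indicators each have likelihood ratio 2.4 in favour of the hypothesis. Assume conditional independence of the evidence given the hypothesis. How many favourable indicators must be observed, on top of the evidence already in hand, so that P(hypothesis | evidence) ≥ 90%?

Prior odds = 0.007/0.993 = 7/993.
Combined Bayes factor of the evidence already in hand = 40 × 0.15 × 15 = 90.
Odds after that evidence = (7/993) × 90 = 210/331.
Target odds = 0.9/0.1 = 9.
Need 2.4ⁿ ≥ 9 ÷ (210/331) = 993/70.
2.4³ = 13.824 falls short of 993/70 but 2.4⁴ = 33.1776 reaches it, so n = 4.

4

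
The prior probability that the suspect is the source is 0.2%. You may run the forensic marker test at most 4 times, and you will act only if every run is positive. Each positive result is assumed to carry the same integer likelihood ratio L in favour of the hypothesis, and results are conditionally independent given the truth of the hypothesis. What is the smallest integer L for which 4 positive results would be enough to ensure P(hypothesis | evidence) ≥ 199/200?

18

Prior odds = 0.002/0.998 = 1/499.
Target odds = 0.995/0.005 = 199.
Need L⁴ ≥ 199 ÷ (1/499) = 99301.
17⁴ = 83521 < 99301 ≤ 104976 = 18⁴, so L = 18.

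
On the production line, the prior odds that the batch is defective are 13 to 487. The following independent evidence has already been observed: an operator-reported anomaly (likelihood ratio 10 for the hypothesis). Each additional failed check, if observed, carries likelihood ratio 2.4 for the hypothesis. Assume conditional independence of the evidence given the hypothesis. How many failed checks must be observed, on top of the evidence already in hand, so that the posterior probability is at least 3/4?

Prior odds = 13/487.
Bayes factor of the evidence already in hand = 10.
Odds after that evidence = (13/487) × 10 = 130/487.
Target odds = 0.75/0.25 = 3.
Need 2.4ⁿ ≥ 3 ÷ (130/487) = 1461/130.
2.4² = 5.76 falls short of 1461/130 but 2.4³ = 13.824 reaches it, so n = 3.

3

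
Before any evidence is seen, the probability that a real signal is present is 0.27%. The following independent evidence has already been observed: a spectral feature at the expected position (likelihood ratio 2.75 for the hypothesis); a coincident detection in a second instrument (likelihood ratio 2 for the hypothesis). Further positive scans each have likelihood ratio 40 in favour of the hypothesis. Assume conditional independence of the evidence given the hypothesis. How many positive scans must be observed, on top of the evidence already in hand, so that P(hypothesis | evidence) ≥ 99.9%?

Prior odds = 0.0027/0.9973 = 27/9973.
Combined Bayes factor of the evidence already in hand = 2.75 × 2 = 5.5.
Odds after that evidence = (27/9973) × 5.5 = 297/19946.
Target odds = 0.999/0.001 = 999.
Need 40ⁿ ≥ 999 ÷ (297/19946) = 738002/11.
40³ = 64000 falls short of 738002/11 but 40⁴ = 2560000 reaches it, so n = 4.

4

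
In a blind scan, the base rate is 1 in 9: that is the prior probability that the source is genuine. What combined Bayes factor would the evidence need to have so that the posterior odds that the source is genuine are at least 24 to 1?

192

Prior odds = (1/9)/(8/9) = 0.125.
Target odds = 24.
Required Bayes factor = 24 ÷ 0.125 = 192.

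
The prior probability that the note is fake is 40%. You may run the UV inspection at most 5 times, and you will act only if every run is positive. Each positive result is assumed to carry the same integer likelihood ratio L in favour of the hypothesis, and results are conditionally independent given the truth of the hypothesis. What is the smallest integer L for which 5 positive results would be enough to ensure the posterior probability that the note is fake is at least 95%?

Prior odds = 0.4/0.6 = 2/3.
Target odds = 0.95/0.05 = 19.
Need L⁵ ≥ 19 ÷ (2/3) = 28.5.
1⁵ = 1 < 28.5 ≤ 32 = 2⁵, so L = 2.

2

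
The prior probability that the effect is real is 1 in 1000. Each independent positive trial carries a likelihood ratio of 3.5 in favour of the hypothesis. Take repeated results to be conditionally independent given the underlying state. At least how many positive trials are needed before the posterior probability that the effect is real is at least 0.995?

Prior odds: 0.001 ÷ 0.999 = 1/999.
Likelihood ratio per positive trial = 3.5.
Target odds: 0.995 ÷ 0.005 = 199.
Need (1/999) × 3.5ⁿ ≥ 199, i.e. 3.5ⁿ ≥ 198801.
3.5⁹ = 40353607/512 falls short of 198801 but 3.5¹⁰ = 282475249/1024 reaches it, so n = 10.

10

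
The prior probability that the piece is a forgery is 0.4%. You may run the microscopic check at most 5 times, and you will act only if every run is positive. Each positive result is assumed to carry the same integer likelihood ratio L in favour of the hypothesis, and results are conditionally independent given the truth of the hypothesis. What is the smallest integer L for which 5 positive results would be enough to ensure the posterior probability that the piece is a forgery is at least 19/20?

Prior odds = 0.004/0.996 = 1/249.
Target odds = 0.95/0.05 = 19.
Need L⁵ ≥ 19 ÷ (1/249) = 4731.
5⁵ = 3125 < 4731 ≤ 7776 = 6⁵, so L = 6.

6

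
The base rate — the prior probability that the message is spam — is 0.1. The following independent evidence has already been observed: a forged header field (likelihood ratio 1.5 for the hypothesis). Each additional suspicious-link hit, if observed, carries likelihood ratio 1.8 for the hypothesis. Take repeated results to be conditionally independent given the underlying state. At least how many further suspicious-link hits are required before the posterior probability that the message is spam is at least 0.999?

15

Prior odds = 0.1/0.9 = 1/9.
Bayes factor of the evidence already in hand = 1.5.
Odds after that evidence = (1/9) × 1.5 = 1/6.
Target odds = 0.999/0.001 = 999.
Need 1.8ⁿ ≥ 999 ÷ (1/6) = 5994.
1.8¹⁴ ≈3748.13 falls short of 5994 but 1.8¹⁵ ≈6746.64 reaches it, so n = 15.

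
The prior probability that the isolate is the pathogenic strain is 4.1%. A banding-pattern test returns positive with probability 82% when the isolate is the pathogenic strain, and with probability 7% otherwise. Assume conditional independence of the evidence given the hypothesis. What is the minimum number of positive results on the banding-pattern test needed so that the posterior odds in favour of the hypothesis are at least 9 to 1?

3

Prior odds: 0.041 ÷ 0.959 = 41/959.
Likelihood ratio of a positive result = 0.82/0.07 = 82/7.
Target odds = 9.
Require (82/7)ⁿ ≥ 9 ÷ (41/959) = 8631/41.
(82/7)² = 6724/49 falls short of 8631/41 but (82/7)³ = 551368/343 reaches it, so n = 3.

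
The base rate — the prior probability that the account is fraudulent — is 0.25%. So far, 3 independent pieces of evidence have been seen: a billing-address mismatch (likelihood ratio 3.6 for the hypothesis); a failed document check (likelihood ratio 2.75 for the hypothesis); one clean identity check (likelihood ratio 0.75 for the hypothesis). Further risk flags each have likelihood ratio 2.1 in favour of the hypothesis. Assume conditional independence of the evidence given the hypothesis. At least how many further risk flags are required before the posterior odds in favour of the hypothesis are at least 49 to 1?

Prior odds = 0.0025/0.9975 = 1/399.
Combined Bayes factor of the evidence already in hand = 3.6 × 2.75 × 0.75 = 7.425.
Odds after that evidence = (1/399) × 7.425 = 99/5320.
Target odds = 49.
Need 2.1ⁿ ≥ 49 ÷ (99/5320) = 260680/99.
2.1¹⁰ ≈1667.99 falls short of 260680/99 but 2.1¹¹ ≈3502.78 reaches it, so n = 11.

11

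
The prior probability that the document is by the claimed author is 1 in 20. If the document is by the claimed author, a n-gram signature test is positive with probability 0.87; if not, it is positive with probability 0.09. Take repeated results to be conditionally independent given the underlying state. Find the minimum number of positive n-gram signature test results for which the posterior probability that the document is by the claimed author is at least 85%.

3

Prior odds: 0.05 ÷ 0.95 = 1/19.
Likelihood ratio of a positive = 0.87/0.09 = 29/3.
Target posterior odds = 0.85/0.15 = 17/3.
Need (1/19) × (29/3)ⁿ ≥ 17/3, i.e. (29/3)ⁿ ≥ 323/3.
(29/3)² = 841/9 falls short of 323/3 but (29/3)³ = 24389/27 reaches it, so n = 3.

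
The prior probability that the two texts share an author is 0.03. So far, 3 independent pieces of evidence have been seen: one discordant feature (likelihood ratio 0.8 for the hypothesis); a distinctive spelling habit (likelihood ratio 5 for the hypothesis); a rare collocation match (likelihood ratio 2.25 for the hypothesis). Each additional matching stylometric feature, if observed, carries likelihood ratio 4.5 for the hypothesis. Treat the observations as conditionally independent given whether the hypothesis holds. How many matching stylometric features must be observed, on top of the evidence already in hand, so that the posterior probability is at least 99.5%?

Prior odds = 0.03/0.97 = 3/97.
Combined Bayes factor of the evidence already in hand = 0.8 × 5 × 2.25 = 9.
Odds after that evidence = (3/97) × 9 = 27/97.
Target odds = 0.995/0.005 = 199.
Need 4.5ⁿ ≥ 199 ÷ (27/97) = 19303/27.
4.5⁴ = 410.0625 falls short of 19303/27 but 4.5⁵ = 1845.28125 reaches it, so n = 5.

5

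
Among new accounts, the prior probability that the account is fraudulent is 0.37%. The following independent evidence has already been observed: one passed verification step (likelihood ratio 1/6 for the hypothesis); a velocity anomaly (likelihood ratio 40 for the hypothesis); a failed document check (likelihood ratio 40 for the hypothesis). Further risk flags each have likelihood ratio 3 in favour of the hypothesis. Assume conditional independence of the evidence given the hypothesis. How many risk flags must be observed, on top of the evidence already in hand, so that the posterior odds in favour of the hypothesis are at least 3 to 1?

Prior odds = 0.0037/0.9963 = 37/9963.
Combined Bayes factor of the evidence already in hand = (1/6) × 40 × 40 = 800/3.
Odds after that evidence = (37/9963) × 800/3 = 29600/29889.
Target odds = 3.
Need 3ⁿ ≥ 3 ÷ (29600/29889) = 89667/29600.
3¹ = 3 falls short of 89667/29600 but 3² = 9 reaches it, so n = 2.

2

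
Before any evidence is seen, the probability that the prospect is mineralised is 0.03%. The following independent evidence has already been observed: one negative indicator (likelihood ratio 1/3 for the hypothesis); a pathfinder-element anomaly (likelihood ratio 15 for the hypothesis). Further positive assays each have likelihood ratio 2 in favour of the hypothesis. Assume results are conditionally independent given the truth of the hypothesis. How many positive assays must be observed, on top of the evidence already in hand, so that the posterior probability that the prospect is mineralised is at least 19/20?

Prior odds = 0.0003/0.9997 = 3/9997.
Combined Bayes factor of the evidence already in hand = (1/3) × 15 = 5.
Odds after that evidence = (3/9997) × 5 = 15/9997.
Target odds = 0.95/0.05 = 19.
Need 2ⁿ ≥ 19 ÷ (15/9997) = 189943/15.
2¹³ = 8192 falls short of 189943/15 but 2¹⁴ = 16384 reaches it, so n = 14.

14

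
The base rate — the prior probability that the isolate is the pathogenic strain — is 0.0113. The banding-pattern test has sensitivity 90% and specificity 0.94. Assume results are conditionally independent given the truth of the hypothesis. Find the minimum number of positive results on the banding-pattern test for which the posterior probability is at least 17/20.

Prior odds = 0.0113/0.9887 = 113/9887.
False-positive rate = 1 − 0.94 = 0.06; likelihood ratio of a positive = 0.9/0.06 = 15.
Target odds: 0.85 ÷ 0.15 = 17/3.
Require 15ⁿ ≥ 17/3 ÷ (113/9887) = 168079/339.
15² = 225 falls short of 168079/339 but 15³ = 3375 reaches it, so n = 3.

3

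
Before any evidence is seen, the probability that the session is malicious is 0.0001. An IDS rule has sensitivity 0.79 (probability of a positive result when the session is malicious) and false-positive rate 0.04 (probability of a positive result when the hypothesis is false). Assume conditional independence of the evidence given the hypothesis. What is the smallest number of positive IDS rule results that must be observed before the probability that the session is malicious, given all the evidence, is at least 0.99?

Prior odds: 0.0001 ÷ 0.9999 = 1/9999.
Likelihood ratio of a positive result = 0.79/0.04 = 19.75.
Target posterior odds = 0.99/0.01 = 99.
Require 19.75ⁿ ≥ 99 ÷ (1/9999) = 989901.
19.75⁴ = 38950081/256 falls short of 989901 but 19.75⁵ ≈3.00494e+06 reaches it, so n = 5.

5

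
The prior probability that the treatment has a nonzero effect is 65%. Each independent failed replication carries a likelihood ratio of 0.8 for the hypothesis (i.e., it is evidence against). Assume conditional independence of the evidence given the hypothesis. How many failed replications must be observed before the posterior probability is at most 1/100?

24

Prior odds = 0.65/0.35 = 13/7.
Likelihood ratio per failed replication = 0.8.
Target odds: 0.01 ÷ 0.99 = 1/99.
Require 0.8ⁿ ≤ 1/99 ÷ (13/7) = 7/1287.
0.8²³ ≈0.00590296 is still above 7/1287 but 0.8²⁴ ≈0.00472237 is at or below it, so n = 24.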